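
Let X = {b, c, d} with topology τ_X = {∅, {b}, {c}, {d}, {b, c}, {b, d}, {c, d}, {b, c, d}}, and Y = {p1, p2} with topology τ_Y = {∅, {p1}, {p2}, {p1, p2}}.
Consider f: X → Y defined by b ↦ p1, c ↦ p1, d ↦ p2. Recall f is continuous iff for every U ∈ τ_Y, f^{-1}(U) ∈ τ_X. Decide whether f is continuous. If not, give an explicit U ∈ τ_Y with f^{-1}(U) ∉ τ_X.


f IS continuous.

Compute f^{-1}(U) for each U ∈ τ_Y:
  U = ∅: f^{-1}(U) = ∅ ∈ τ_X ✓.
  U = {p1}: f^{-1}(U) = {b, c} ∈ τ_X ✓.
  U = {p2}: f^{-1}(U) = {d} ∈ τ_X ✓.
  U = {p1, p2}: f^{-1}(U) = {b, c, d} ∈ τ_X ✓.
Every preimage lies in τ_X, so f IS continuous.


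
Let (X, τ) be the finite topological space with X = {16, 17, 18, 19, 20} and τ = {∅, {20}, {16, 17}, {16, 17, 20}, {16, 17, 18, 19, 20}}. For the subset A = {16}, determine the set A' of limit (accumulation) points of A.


A' = {17, 18, 19}

For each x ∈ X, list the open sets U ∈ τ with x ∈ U, then check whether U ∩ (A ∖ {x}) ≠ ∅ for every such U.
  x = 16: open {16, 17} ∋ x has {16, 17} ∩ (A ∖ {16}) = ∅, so x is NOT a limit point.
  x = 17: opens ∋ x are {16, 17}, {16, 17, 20}, {16, 17, 18, 19, 20}; each meets A ∖ {17}, so x IS a limit point.
  x = 18: opens ∋ x are {16, 17, 18, 19, 20}; each meets A ∖ {18}, so x IS a limit point.
  x = 19: opens ∋ x are {16, 17, 18, 19, 20}; each meets A ∖ {19}, so x IS a limit point.
  x = 20: open {20} ∋ x has {20} ∩ (A ∖ {20}) = ∅, so x is NOT a limit point.
Collecting: A' = {17, 18, 19}.


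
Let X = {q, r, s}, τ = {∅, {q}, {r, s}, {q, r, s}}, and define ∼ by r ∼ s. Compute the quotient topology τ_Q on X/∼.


X/∼ = {[q], [r=s]}; |τ_Q| = 4.

Equivalence classes: [q], [r=s].
Quotient map π: X → X/∼ sends q ↦ [q], r ↦ [r=s], s ↦ [r=s].
For each subset V ⊆ X/∼, compute π^{-1}(V) ⊆ X and check whether π^{-1}(V) ∈ τ. V is open in τ_Q iff π^{-1}(V) ∈ τ.
  V = {}: π^{-1}(V) = ∅ ∈ τ ✓.
  V = {[q]}: π^{-1}(V) = {q} ∈ τ ✓.
  V = {[r=s]}: π^{-1}(V) = {r, s} ∈ τ ✓.
  V = {[q], [r=s]}: π^{-1}(V) = {q, r, s} ∈ τ ✓.
Open sets in the quotient: τ_Q = {{}, {[q]}, {[r=s]}, {[q], [r=s]}} (4 elements).


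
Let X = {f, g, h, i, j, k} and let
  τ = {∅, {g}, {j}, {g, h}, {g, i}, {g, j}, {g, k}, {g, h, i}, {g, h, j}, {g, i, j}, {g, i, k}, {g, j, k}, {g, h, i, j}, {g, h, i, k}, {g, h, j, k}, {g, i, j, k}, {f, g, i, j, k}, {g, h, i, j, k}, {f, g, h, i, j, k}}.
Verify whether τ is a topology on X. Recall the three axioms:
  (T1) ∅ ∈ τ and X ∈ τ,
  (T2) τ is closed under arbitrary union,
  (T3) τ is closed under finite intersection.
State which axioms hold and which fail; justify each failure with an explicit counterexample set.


τ is NOT a topology on X.

Axiom (T1): ∅ ∈ τ? Yes; X ∈ τ? Yes.
Axiom (T2/T3): check pairwise unions and intersections of members of τ.
Counterexample for (T2): {g, h} ∪ {g, k} = {g, h, k} ∉ τ. Therefore τ is NOT a topology.


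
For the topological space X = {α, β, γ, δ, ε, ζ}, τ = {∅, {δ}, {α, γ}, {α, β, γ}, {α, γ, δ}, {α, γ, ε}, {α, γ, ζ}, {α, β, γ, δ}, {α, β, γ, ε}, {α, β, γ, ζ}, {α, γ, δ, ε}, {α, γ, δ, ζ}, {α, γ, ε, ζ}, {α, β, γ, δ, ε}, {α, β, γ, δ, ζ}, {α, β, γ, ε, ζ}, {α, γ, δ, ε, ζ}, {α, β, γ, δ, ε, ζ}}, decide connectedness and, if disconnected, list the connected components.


(X, τ) is disconnected; components = [{δ}, {α, β, γ, ε, ζ}].

Find clopen sets (U ∈ τ with X ∖ U ∈ τ):
  U = ∅, X ∖ U = {α, β, γ, δ, ε, ζ} — both open, so U is clopen.
  U = {δ}, X ∖ U = {α, β, γ, ε, ζ} — both open, so U is clopen.
  U = {α, β, γ, ε, ζ}, X ∖ U = {δ} — both open, so U is clopen.
  U = {α, β, γ, δ, ε, ζ}, X ∖ U = ∅ — both open, so U is clopen.
Nontrivial clopen(s) exist: e.g. {δ}. So (X, τ) is disconnected.
Compute connected components by grouping points that agree on all clopens:
  component: {δ}
  component: {α, β, γ, ε, ζ}


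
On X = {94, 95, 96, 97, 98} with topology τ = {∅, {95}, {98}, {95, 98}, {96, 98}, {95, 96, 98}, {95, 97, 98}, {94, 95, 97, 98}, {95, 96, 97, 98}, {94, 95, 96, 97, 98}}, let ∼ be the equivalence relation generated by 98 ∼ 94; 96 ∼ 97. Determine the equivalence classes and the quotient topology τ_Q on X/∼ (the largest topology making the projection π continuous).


X/∼ = {[94=98], [95], [96=97]}; |τ_Q| = 3.

Equivalence classes: [94=98], [95], [96=97].
Quotient map π: X → X/∼ sends 94 ↦ [94=98], 95 ↦ [95], 96 ↦ [96=97], 97 ↦ [96=97], 98 ↦ [94=98].
For each subset V ⊆ X/∼, compute π^{-1}(V) ⊆ X and check whether π^{-1}(V) ∈ τ. V is open in τ_Q iff π^{-1}(V) ∈ τ.
  V = {}: π^{-1}(V) = ∅ ∈ τ ✓.
  V = {[94=98]}: π^{-1}(V) = {94, 98} ∉ τ ✗.
  V = {[95]}: π^{-1}(V) = {95} ∈ τ ✓.
  V = {[94=98], [95]}: π^{-1}(V) = {94, 95, 98} ∉ τ ✗.
  V = {[96=97]}: π^{-1}(V) = {96, 97} ∉ τ ✗.
  V = {[94=98], [96=97]}: π^{-1}(V) = {94, 96, 97, 98} ∉ τ ✗.
  V = {[95], [96=97]}: π^{-1}(V) = {95, 96, 97} ∉ τ ✗.
  V = {[94=98], [95], [96=97]}: π^{-1}(V) = {94, 95, 96, 97, 98} ∈ τ ✓.
Open sets in the quotient: τ_Q = {{}, {[95]}, {[94=98], [95], [96=97]}} (3 elements).


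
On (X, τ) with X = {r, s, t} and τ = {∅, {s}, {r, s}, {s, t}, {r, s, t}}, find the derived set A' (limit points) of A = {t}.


A' = ∅

For each x ∈ X, list the open sets U ∈ τ with x ∈ U, then check whether U ∩ (A ∖ {x}) ≠ ∅ for every such U.
  x = r: open {r, s} ∋ x has {r, s} ∩ (A ∖ {r}) = ∅, so x is NOT a limit point.
  x = s: open {s} ∋ x has {s} ∩ (A ∖ {s}) = ∅, so x is NOT a limit point.
  x = t: open {s, t} ∋ x has {s, t} ∩ (A ∖ {t}) = ∅, so x is NOT a limit point.
Collecting: A' = ∅.


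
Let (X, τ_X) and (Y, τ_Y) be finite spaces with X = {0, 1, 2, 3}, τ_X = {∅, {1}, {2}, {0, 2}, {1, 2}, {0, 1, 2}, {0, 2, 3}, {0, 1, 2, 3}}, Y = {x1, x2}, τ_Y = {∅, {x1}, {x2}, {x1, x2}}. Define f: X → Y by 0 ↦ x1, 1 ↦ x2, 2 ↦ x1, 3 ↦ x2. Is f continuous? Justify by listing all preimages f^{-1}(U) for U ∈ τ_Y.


f is NOT continuous.

Compute f^{-1}(U) for each U ∈ τ_Y:
  U = ∅: f^{-1}(U) = ∅ ∈ τ_X ✓.
  U = {x1}: f^{-1}(U) = {0, 2} ∈ τ_X ✓.
  U = {x2}: f^{-1}(U) = {1, 3} ∉ τ_X ✗.
  U = {x1, x2}: f^{-1}(U) = {0, 1, 2, 3} ∈ τ_X ✓.
Found U = {x2} with f^{-1}(U) = {1, 3} not in τ_X. Therefore f is NOT continuous.


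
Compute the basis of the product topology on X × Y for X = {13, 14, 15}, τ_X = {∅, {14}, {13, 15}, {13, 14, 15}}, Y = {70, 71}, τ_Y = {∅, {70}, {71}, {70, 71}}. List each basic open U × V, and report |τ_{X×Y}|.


Basis B = {∅ × ∅, {14} × {70}, {14} × {71}, {13, 15} × {70}, {13, 15} × {71}, {14} × {70, 71}, {13, 14, 15} × {70}, {13, 14, 15} × {71}, {13, 15} × {70, 71}, {13, 14, 15} × {70, 71}}; |τ_{X×Y}| = 16.

Enumerate products U × V with U ∈ τ_X, V ∈ τ_Y (deduplicated):
  ∅ × ∅ = {} (∅)
  {14} × {70} = {(14,70)}
  {14} × {71} = {(14,71)}
  {13, 15} × {70} = {(13,70), (15,70)}
  {13, 15} × {71} = {(13,71), (15,71)}
  {14} × {70, 71} = {(14,70), (14,71)}
  {13, 14, 15} × {70} = {(13,70), (14,70), (15,70)}
  {13, 14, 15} × {71} = {(13,71), (14,71), (15,71)}
  {13, 15} × {70, 71} = {(13,70), (13,71), (15,70), (15,71)}
  {13, 14, 15} × {70, 71} = {(13,70), (13,71), (14,70), (14,71), (15,70), (15,71)}
These 10 distinct sets form the basis B.
Close under arbitrary unions to get τ_{X×Y}; counting gives |τ_{X×Y}| = 16.


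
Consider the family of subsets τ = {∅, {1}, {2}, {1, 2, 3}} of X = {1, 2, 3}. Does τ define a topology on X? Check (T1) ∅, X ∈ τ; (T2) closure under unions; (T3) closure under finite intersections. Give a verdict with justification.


τ is NOT a topology on X.

Axiom (T1): ∅ ∈ τ? Yes; X ∈ τ? Yes.
Axiom (T2/T3): check pairwise unions and intersections of members of τ.
Counterexample for (T2): {1} ∪ {2} = {1, 2} ∉ τ. Therefore τ is NOT a topology.


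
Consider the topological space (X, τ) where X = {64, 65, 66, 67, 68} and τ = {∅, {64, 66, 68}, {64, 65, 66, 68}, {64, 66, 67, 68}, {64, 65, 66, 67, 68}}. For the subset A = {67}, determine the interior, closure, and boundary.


int(A) = ∅, cl(A) = {67}, ∂A = {67}.

Closed sets in (X, τ) are complements of opens:
  closed(X, τ) = {∅, {65}, {67}, {65, 67}, {64, 65, 66, 67, 68}}.
int(A) = ⋃ {U ∈ τ : U ⊆ A}. Opens contained in A: ∅.
Taking the union of these: int(A) = ∅.
cl(A) = ⋂ {C closed : A ⊆ C}. Closed sets containing A: {67}, {65, 67}, {64, 65, 66, 67, 68}.
Intersecting these: cl(A) = {67}.
∂A = cl(A) ∖ int(A) = {67} ∖ ∅ = {67}.


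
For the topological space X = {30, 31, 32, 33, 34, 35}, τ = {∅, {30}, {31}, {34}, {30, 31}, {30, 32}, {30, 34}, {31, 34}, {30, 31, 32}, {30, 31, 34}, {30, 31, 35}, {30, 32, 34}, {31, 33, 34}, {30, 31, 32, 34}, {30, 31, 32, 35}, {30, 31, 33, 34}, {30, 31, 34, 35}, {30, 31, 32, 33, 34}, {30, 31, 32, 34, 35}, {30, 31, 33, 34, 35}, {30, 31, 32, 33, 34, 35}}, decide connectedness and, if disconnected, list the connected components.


(X, τ) is connected.

Find clopen sets (U ∈ τ with X ∖ U ∈ τ):
  U = ∅, X ∖ U = {30, 31, 32, 33, 34, 35} — both open, so U is clopen.
  U = {30, 31, 32, 33, 34, 35}, X ∖ U = ∅ — both open, so U is clopen.
Only trivial clopens (∅ and X) exist, so (X, τ) is connected.
Compute connected components by grouping points that agree on all clopens:
  component: {30, 31, 32, 33, 34, 35}


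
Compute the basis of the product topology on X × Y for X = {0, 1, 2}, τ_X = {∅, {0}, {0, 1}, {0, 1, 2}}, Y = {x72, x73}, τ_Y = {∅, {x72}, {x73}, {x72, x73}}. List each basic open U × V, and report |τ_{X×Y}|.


Basis B = {∅ × ∅, {0} × {x72}, {0} × {x73}, {0} × {x72, x73}, {0, 1} × {x72}, {0, 1} × {x73}, {0, 1, 2} × {x72}, {0, 1, 2} × {x73}, {0, 1} × {x72, x73}, {0, 1, 2} × {x72, x73}}; |τ_{X×Y}| = 16.

Enumerate products U × V with U ∈ τ_X, V ∈ τ_Y (deduplicated):
  ∅ × ∅ = {} (∅)
  {0} × {x72} = {(0,x72)}
  {0} × {x73} = {(0,x73)}
  {0} × {x72, x73} = {(0,x72), (0,x73)}
  {0, 1} × {x72} = {(0,x72), (1,x72)}
  {0, 1} × {x73} = {(0,x73), (1,x73)}
  {0, 1, 2} × {x72} = {(0,x72), (1,x72), (2,x72)}
  {0, 1, 2} × {x73} = {(0,x73), (1,x73), (2,x73)}
  {0, 1} × {x72, x73} = {(0,x72), (0,x73), (1,x72), (1,x73)}
  {0, 1, 2} × {x72, x73} = {(0,x72), (0,x73), (1,x72), (1,x73), (2,x72), (2,x73)}
These 10 distinct sets form the basis B.
Close under arbitrary unions to get τ_{X×Y}; counting gives |τ_{X×Y}| = 16.


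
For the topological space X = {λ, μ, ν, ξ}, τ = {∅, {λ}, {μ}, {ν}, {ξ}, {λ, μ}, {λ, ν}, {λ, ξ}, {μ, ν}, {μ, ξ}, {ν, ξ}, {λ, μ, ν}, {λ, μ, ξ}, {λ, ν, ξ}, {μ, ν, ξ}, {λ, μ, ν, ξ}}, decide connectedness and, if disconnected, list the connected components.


(X, τ) is disconnected; components = [{λ}, {μ}, {ν}, {ξ}].

Find clopen sets (U ∈ τ with X ∖ U ∈ τ):
  U = ∅, X ∖ U = {λ, μ, ν, ξ} — both open, so U is clopen.
  U = {λ}, X ∖ U = {μ, ν, ξ} — both open, so U is clopen.
  U = {μ}, X ∖ U = {λ, ν, ξ} — both open, so U is clopen.
  U = {ν}, X ∖ U = {λ, μ, ξ} — both open, so U is clopen.
  U = {ξ}, X ∖ U = {λ, μ, ν} — both open, so U is clopen.
  U = {λ, μ}, X ∖ U = {ν, ξ} — both open, so U is clopen.
  U = {λ, ν}, X ∖ U = {μ, ξ} — both open, so U is clopen.
  U = {λ, ξ}, X ∖ U = {μ, ν} — both open, so U is clopen.
  U = {μ, ν}, X ∖ U = {λ, ξ} — both open, so U is clopen.
  U = {μ, ξ}, X ∖ U = {λ, ν} — both open, so U is clopen.
  U = {ν, ξ}, X ∖ U = {λ, μ} — both open, so U is clopen.
  U = {λ, μ, ν}, X ∖ U = {ξ} — both open, so U is clopen.
  U = {λ, μ, ξ}, X ∖ U = {ν} — both open, so U is clopen.
  U = {λ, ν, ξ}, X ∖ U = {μ} — both open, so U is clopen.
  U = {μ, ν, ξ}, X ∖ U = {λ} — both open, so U is clopen.
  U = {λ, μ, ν, ξ}, X ∖ U = ∅ — both open, so U is clopen.
Nontrivial clopen(s) exist: e.g. {μ, ξ}. So (X, τ) is disconnected.
Compute connected components by grouping points that agree on all clopens:
  component: {λ}
  component: {μ}
  component: {ν}
  component: {ξ}


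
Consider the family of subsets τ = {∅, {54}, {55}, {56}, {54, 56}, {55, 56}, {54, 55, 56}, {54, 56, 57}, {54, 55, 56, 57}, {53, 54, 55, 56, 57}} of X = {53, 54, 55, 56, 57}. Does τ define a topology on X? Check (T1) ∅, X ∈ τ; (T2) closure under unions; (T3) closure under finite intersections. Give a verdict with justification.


τ is NOT a topology on X.

Axiom (T1): ∅ ∈ τ? Yes; X ∈ τ? Yes.
Axiom (T2/T3): check pairwise unions and intersections of members of τ.
Counterexample for (T2): {54} ∪ {55} = {54, 55} ∉ τ. Therefore τ is NOT a topology.


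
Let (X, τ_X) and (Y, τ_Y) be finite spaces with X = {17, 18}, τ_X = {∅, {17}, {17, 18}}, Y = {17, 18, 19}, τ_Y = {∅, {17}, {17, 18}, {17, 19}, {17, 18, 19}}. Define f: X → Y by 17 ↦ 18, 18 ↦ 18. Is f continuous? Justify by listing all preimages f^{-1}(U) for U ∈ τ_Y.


f IS continuous.

Compute f^{-1}(U) for each U ∈ τ_Y:
  U = ∅: f^{-1}(U) = ∅ ∈ τ_X ✓.
  U = {17}: f^{-1}(U) = ∅ ∈ τ_X ✓.
  U = {17, 18}: f^{-1}(U) = {17, 18} ∈ τ_X ✓.
  U = {17, 19}: f^{-1}(U) = ∅ ∈ τ_X ✓.
  U = {17, 18, 19}: f^{-1}(U) = {17, 18} ∈ τ_X ✓.
Every preimage lies in τ_X, so f IS continuous.


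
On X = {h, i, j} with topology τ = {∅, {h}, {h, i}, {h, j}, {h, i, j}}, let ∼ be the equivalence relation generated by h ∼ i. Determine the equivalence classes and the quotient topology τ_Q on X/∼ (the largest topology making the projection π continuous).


X/∼ = {[h=i], [j]}; |τ_Q| = 3.

Equivalence classes: [h=i], [j].
Quotient map π: X → X/∼ sends h ↦ [h=i], i ↦ [h=i], j ↦ [j].
For each subset V ⊆ X/∼, compute π^{-1}(V) ⊆ X and check whether π^{-1}(V) ∈ τ. V is open in τ_Q iff π^{-1}(V) ∈ τ.
  V = {}: π^{-1}(V) = ∅ ∈ τ ✓.
  V = {[h=i]}: π^{-1}(V) = {h, i} ∈ τ ✓.
  V = {[j]}: π^{-1}(V) = {j} ∉ τ ✗.
  V = {[h=i], [j]}: π^{-1}(V) = {h, i, j} ∈ τ ✓.
Open sets in the quotient: τ_Q = {{}, {[h=i]}, {[h=i], [j]}} (3 elements).


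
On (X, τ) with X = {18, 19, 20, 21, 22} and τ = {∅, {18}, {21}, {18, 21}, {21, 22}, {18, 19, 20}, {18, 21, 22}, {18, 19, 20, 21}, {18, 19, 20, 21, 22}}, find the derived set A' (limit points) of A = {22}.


A' = ∅

For each x ∈ X, list the open sets U ∈ τ with x ∈ U, then check whether U ∩ (A ∖ {x}) ≠ ∅ for every such U.
  x = 18: open {18} ∋ x has {18} ∩ (A ∖ {18}) = ∅, so x is NOT a limit point.
  x = 19: open {18, 19, 20} ∋ x has {18, 19, 20} ∩ (A ∖ {19}) = ∅, so x is NOT a limit point.
  x = 20: open {18, 19, 20} ∋ x has {18, 19, 20} ∩ (A ∖ {20}) = ∅, so x is NOT a limit point.
  x = 21: open {21} ∋ x has {21} ∩ (A ∖ {21}) = ∅, so x is NOT a limit point.
  x = 22: open {21, 22} ∋ x has {21, 22} ∩ (A ∖ {22}) = ∅, so x is NOT a limit point.
Collecting: A' = ∅.


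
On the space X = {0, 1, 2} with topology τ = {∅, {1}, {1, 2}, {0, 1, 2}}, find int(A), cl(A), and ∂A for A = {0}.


int(A) = ∅, cl(A) = {0}, ∂A = {0}.

Closed sets in (X, τ) are complements of opens:
  closed(X, τ) = {∅, {0}, {0, 2}, {0, 1, 2}}.
int(A) = ⋃ {U ∈ τ : U ⊆ A}. Opens contained in A: ∅.
Taking the union of these: int(A) = ∅.
cl(A) = ⋂ {C closed : A ⊆ C}. Closed sets containing A: {0}, {0, 2}, {0, 1, 2}.
Intersecting these: cl(A) = {0}.
∂A = cl(A) ∖ int(A) = {0} ∖ ∅ = {0}.


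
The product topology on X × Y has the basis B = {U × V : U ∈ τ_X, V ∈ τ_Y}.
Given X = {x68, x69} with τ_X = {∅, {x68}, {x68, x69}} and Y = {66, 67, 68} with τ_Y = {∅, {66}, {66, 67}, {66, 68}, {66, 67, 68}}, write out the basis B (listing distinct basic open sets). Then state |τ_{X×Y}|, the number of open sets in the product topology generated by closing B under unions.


Basis B = {∅ × ∅, {x68} × {66}, {x68} × {66, 67}, {x68} × {66, 68}, {x68, x69} × {66}, {x68} × {66, 67, 68}, {x68, x69} × {66, 67}, {x68, x69} × {66, 68}, {x68, x69} × {66, 67, 68}}; |τ_{X×Y}| = 14.

Enumerate products U × V with U ∈ τ_X, V ∈ τ_Y (deduplicated):
  ∅ × ∅ = {} (∅)
  {x68} × {66} = {(x68,66)}
  {x68} × {66, 67} = {(x68,66), (x68,67)}
  {x68} × {66, 68} = {(x68,66), (x68,68)}
  {x68, x69} × {66} = {(x68,66), (x69,66)}
  {x68} × {66, 67, 68} = {(x68,66), (x68,67), (x68,68)}
  {x68, x69} × {66, 67} = {(x68,66), (x68,67), (x69,66), (x69,67)}
  {x68, x69} × {66, 68} = {(x68,66), (x68,68), (x69,66), (x69,68)}
  {x68, x69} × {66, 67, 68} = {(x68,66), (x68,67), (x68,68), (x69,66), (x69,67), (x69,68)}
These 9 distinct sets form the basis B.
Close under arbitrary unions to get τ_{X×Y}; counting gives |τ_{X×Y}| = 14.


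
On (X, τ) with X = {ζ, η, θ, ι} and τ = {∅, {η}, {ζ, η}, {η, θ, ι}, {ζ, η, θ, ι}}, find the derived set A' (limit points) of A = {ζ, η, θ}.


A' = {ζ, θ, ι}

For each x ∈ X, list the open sets U ∈ τ with x ∈ U, then check whether U ∩ (A ∖ {x}) ≠ ∅ for every such U.
  x = ζ: opens ∋ x are {ζ, η}, {ζ, η, θ, ι}; each meets A ∖ {ζ}, so x IS a limit point.
  x = η: open {η} ∋ x has {η} ∩ (A ∖ {η}) = ∅, so x is NOT a limit point.
  x = θ: opens ∋ x are {η, θ, ι}, {ζ, η, θ, ι}; each meets A ∖ {θ}, so x IS a limit point.
  x = ι: opens ∋ x are {η, θ, ι}, {ζ, η, θ, ι}; each meets A ∖ {ι}, so x IS a limit point.
Collecting: A' = {ζ, θ, ι}.


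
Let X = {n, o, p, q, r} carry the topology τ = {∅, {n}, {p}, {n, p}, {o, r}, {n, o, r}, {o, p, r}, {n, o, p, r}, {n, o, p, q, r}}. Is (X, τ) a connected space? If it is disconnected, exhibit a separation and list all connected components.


(X, τ) is connected.

Find clopen sets (U ∈ τ with X ∖ U ∈ τ):
  U = ∅, X ∖ U = {n, o, p, q, r} — both open, so U is clopen.
  U = {n, o, p, q, r}, X ∖ U = ∅ — both open, so U is clopen.
Only trivial clopens (∅ and X) exist, so (X, τ) is connected.
Compute connected components by grouping points that agree on all clopens:
  component: {n, o, p, q, r}


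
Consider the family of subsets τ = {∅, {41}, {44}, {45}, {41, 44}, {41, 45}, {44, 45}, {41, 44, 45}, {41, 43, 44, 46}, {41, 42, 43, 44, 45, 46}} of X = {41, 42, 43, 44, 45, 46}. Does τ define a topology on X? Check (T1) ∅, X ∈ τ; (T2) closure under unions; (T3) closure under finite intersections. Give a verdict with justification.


τ is NOT a topology on X.

Axiom (T1): ∅ ∈ τ? Yes; X ∈ τ? Yes.
Axiom (T2/T3): check pairwise unions and intersections of members of τ.
Counterexample for (T2): {45} ∪ {41, 43, 44, 46} = {41, 43, 44, 45, 46} ∉ τ. Therefore τ is NOT a topology.


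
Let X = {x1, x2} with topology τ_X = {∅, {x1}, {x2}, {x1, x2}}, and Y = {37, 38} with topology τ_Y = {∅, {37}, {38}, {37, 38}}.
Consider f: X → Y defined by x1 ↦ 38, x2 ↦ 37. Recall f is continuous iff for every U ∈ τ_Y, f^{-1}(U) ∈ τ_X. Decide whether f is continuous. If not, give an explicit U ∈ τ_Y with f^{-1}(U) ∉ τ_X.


f IS continuous.

Compute f^{-1}(U) for each U ∈ τ_Y:
  U = ∅: f^{-1}(U) = ∅ ∈ τ_X ✓.
  U = {37}: f^{-1}(U) = {x2} ∈ τ_X ✓.
  U = {38}: f^{-1}(U) = {x1} ∈ τ_X ✓.
  U = {37, 38}: f^{-1}(U) = {x1, x2} ∈ τ_X ✓.
Every preimage lies in τ_X, so f IS continuous.


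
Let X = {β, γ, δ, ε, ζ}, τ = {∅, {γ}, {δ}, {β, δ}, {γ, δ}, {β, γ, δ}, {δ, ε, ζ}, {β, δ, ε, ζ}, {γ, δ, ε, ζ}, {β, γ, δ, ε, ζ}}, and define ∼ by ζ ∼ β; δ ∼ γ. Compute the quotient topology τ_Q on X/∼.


X/∼ = {[β=ζ], [γ=δ], [ε]}; |τ_Q| = 3.

Equivalence classes: [β=ζ], [γ=δ], [ε].
Quotient map π: X → X/∼ sends β ↦ [β=ζ], γ ↦ [γ=δ], δ ↦ [γ=δ], ε ↦ [ε], ζ ↦ [β=ζ].
For each subset V ⊆ X/∼, compute π^{-1}(V) ⊆ X and check whether π^{-1}(V) ∈ τ. V is open in τ_Q iff π^{-1}(V) ∈ τ.
  V = {}: π^{-1}(V) = ∅ ∈ τ ✓.
  V = {[β=ζ]}: π^{-1}(V) = {β, ζ} ∉ τ ✗.
  V = {[γ=δ]}: π^{-1}(V) = {γ, δ} ∈ τ ✓.
  V = {[β=ζ], [γ=δ]}: π^{-1}(V) = {β, γ, δ, ζ} ∉ τ ✗.
  V = {[ε]}: π^{-1}(V) = {ε} ∉ τ ✗.
  V = {[β=ζ], [ε]}: π^{-1}(V) = {β, ε, ζ} ∉ τ ✗.
  V = {[γ=δ], [ε]}: π^{-1}(V) = {γ, δ, ε} ∉ τ ✗.
  V = {[β=ζ], [γ=δ], [ε]}: π^{-1}(V) = {β, γ, δ, ε, ζ} ∈ τ ✓.
Open sets in the quotient: τ_Q = {{}, {[γ=δ]}, {[β=ζ], [γ=δ], [ε]}} (3 elements).


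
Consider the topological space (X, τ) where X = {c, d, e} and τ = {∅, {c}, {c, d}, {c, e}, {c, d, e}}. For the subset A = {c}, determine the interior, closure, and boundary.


int(A) = {c}, cl(A) = {c, d, e}, ∂A = {d, e}.

Closed sets in (X, τ) are complements of opens:
  closed(X, τ) = {∅, {d}, {e}, {d, e}, {c, d, e}}.
int(A) = ⋃ {U ∈ τ : U ⊆ A}. Opens contained in A: ∅, {c}.
Taking the union of these: int(A) = {c}.
cl(A) = ⋂ {C closed : A ⊆ C}. Closed sets containing A: {c, d, e}.
Intersecting these: cl(A) = {c, d, e}.
∂A = cl(A) ∖ int(A) = {c, d, e} ∖ {c} = {d, e}.


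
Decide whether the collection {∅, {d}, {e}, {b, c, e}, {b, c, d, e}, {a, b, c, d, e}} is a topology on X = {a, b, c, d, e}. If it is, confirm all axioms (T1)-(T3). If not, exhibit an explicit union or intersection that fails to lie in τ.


τ is NOT a topology on X.

Axiom (T1): ∅ ∈ τ? Yes; X ∈ τ? Yes.
Axiom (T2/T3): check pairwise unions and intersections of members of τ.
Counterexample for (T2): {d} ∪ {e} = {d, e} ∉ τ. Therefore τ is NOT a topology.


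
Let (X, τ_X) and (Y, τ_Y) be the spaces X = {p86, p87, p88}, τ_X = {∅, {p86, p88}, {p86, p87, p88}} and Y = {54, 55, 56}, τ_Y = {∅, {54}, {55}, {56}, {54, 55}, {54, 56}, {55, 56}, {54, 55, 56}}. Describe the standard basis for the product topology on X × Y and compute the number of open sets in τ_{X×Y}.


Basis B = {∅ × ∅, {p86, p88} × {54}, {p86, p88} × {55}, {p86, p88} × {56}, {p86, p87, p88} × {54}, {p86, p87, p88} × {55}, {p86, p87, p88} × {56}, {p86, p88} × {54, 55}, {p86, p88} × {54, 56}, {p86, p88} × {55, 56}, {p86, p88} × {54, 55, 56}, {p86, p87, p88} × {54, 55}, {p86, p87, p88} × {54, 56}, {p86, p87, p88} × {55, 56}, {p86, p87, p88} × {54, 55, 56}}; |τ_{X×Y}| = 27.

Enumerate products U × V with U ∈ τ_X, V ∈ τ_Y (deduplicated):
  ∅ × ∅ = {} (∅)
  {p86, p88} × {54} = {(p86,54), (p88,54)}
  {p86, p88} × {55} = {(p86,55), (p88,55)}
  {p86, p88} × {56} = {(p86,56), (p88,56)}
  {p86, p87, p88} × {54} = {(p86,54), (p87,54), (p88,54)}
  {p86, p87, p88} × {55} = {(p86,55), (p87,55), (p88,55)}
  {p86, p87, p88} × {56} = {(p86,56), (p87,56), (p88,56)}
  {p86, p88} × {54, 55} = {(p86,54), (p86,55), (p88,54), (p88,55)}
  {p86, p88} × {54, 56} = {(p86,54), (p86,56), (p88,54), (p88,56)}
  {p86, p88} × {55, 56} = {(p86,55), (p86,56), (p88,55), (p88,56)}
  {p86, p88} × {54, 55, 56} = {(p86,54), (p86,55), (p86,56), (p88,54), (p88,55), (p88,56)}
  {p86, p87, p88} × {54, 55} = {(p86,54), (p86,55), (p87,54), (p87,55), (p88,54), (p88,55)}
  {p86, p87, p88} × {54, 56} = {(p86,54), (p86,56), (p87,54), (p87,56), (p88,54), (p88,56)}
  {p86, p87, p88} × {55, 56} = {(p86,55), (p86,56), (p87,55), (p87,56), (p88,55), (p88,56)}
  {p86, p87, p88} × {54, 55, 56} = {(p86,54), (p86,55), (p86,56), (p87,54), (p87,55), (p87,56), (p88,54), (p88,55), (p88,56)}
These 15 distinct sets form the basis B.
Close under arbitrary unions to get τ_{X×Y}; counting gives |τ_{X×Y}| = 27.


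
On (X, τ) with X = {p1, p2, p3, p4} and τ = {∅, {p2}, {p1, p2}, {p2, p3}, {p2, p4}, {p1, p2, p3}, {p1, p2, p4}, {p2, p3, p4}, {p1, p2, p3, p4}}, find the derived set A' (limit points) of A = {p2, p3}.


A' = {p1, p3, p4}

For each x ∈ X, list the open sets U ∈ τ with x ∈ U, then check whether U ∩ (A ∖ {x}) ≠ ∅ for every such U.
  x = p1: opens ∋ x are {p1, p2}, {p1, p2, p3}, {p1, p2, p4}, {p1, p2, p3, p4}; each meets A ∖ {p1}, so x IS a limit point.
  x = p2: open {p2} ∋ x has {p2} ∩ (A ∖ {p2}) = ∅, so x is NOT a limit point.
  x = p3: opens ∋ x are {p2, p3}, {p1, p2, p3}, {p2, p3, p4}, {p1, p2, p3, p4}; each meets A ∖ {p3}, so x IS a limit point.
  x = p4: opens ∋ x are {p2, p4}, {p1, p2, p4}, {p2, p3, p4}, {p1, p2, p3, p4}; each meets A ∖ {p4}, so x IS a limit point.
Collecting: A' = {p1, p3, p4}.


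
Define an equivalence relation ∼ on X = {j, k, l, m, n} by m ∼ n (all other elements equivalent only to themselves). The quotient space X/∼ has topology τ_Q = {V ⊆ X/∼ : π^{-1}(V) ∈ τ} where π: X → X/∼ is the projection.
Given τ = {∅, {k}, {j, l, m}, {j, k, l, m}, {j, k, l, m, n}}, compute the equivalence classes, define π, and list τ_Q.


X/∼ = {[j], [k], [l], [m=n]}; |τ_Q| = 3.

Equivalence classes: [j], [k], [l], [m=n].
Quotient map π: X → X/∼ sends j ↦ [j], k ↦ [k], l ↦ [l], m ↦ [m=n], n ↦ [m=n].
For each subset V ⊆ X/∼, compute π^{-1}(V) ⊆ X and check whether π^{-1}(V) ∈ τ. V is open in τ_Q iff π^{-1}(V) ∈ τ.
  V = {}: π^{-1}(V) = ∅ ∈ τ ✓.
  V = {[j]}: π^{-1}(V) = {j} ∉ τ ✗.
  V = {[k]}: π^{-1}(V) = {k} ∈ τ ✓.
  V = {[j], [k]}: π^{-1}(V) = {j, k} ∉ τ ✗.
  V = {[l]}: π^{-1}(V) = {l} ∉ τ ✗.
  V = {[j], [l]}: π^{-1}(V) = {j, l} ∉ τ ✗.
  V = {[k], [l]}: π^{-1}(V) = {k, l} ∉ τ ✗.
  V = {[j], [k], [l]}: π^{-1}(V) = {j, k, l} ∉ τ ✗.
  V = {[m=n]}: π^{-1}(V) = {m, n} ∉ τ ✗.
  V = {[j], [m=n]}: π^{-1}(V) = {j, m, n} ∉ τ ✗.
  V = {[k], [m=n]}: π^{-1}(V) = {k, m, n} ∉ τ ✗.
  V = {[j], [k], [m=n]}: π^{-1}(V) = {j, k, m, n} ∉ τ ✗.
  V = {[l], [m=n]}: π^{-1}(V) = {l, m, n} ∉ τ ✗.
  V = {[j], [l], [m=n]}: π^{-1}(V) = {j, l, m, n} ∉ τ ✗.
  V = {[k], [l], [m=n]}: π^{-1}(V) = {k, l, m, n} ∉ τ ✗.
  V = {[j], [k], [l], [m=n]}: π^{-1}(V) = {j, k, l, m, n} ∈ τ ✓.
Open sets in the quotient: τ_Q = {{}, {[k]}, {[j], [k], [l], [m=n]}} (3 elements).


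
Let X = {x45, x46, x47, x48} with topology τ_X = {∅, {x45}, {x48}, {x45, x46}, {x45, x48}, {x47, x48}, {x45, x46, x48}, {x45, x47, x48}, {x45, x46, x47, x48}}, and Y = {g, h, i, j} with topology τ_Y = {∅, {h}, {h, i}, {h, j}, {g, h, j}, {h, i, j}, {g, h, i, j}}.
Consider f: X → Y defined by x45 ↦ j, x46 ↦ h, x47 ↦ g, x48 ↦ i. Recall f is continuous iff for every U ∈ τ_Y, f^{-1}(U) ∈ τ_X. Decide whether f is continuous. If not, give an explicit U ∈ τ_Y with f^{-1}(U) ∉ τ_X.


f is NOT continuous.

Compute f^{-1}(U) for each U ∈ τ_Y:
  U = ∅: f^{-1}(U) = ∅ ∈ τ_X ✓.
  U = {h}: f^{-1}(U) = {x46} ∉ τ_X ✗.
  U = {h, i}: f^{-1}(U) = {x46, x48} ∉ τ_X ✗.
  U = {h, j}: f^{-1}(U) = {x45, x46} ∈ τ_X ✓.
  U = {g, h, j}: f^{-1}(U) = {x45, x46, x47} ∉ τ_X ✗.
  U = {h, i, j}: f^{-1}(U) = {x45, x46, x48} ∈ τ_X ✓.
  U = {g, h, i, j}: f^{-1}(U) = {x45, x46, x47, x48} ∈ τ_X ✓.
Found U = {h} with f^{-1}(U) = {x46} not in τ_X. Therefore f is NOT continuous.


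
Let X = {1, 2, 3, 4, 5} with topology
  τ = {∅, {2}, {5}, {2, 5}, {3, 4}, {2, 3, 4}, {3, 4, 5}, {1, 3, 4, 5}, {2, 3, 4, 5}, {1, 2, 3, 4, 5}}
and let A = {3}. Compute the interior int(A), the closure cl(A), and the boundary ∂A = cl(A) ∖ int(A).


int(A) = ∅, cl(A) = {1, 3, 4}, ∂A = {1, 3, 4}.

Closed sets in (X, τ) are complements of opens:
  closed(X, τ) = {∅, {1}, {2}, {1, 2}, {1, 5}, {1, 2, 5}, {1, 3, 4}, {1, 2, 3, 4}, {1, 3, 4, 5}, {1, 2, 3, 4, 5}}.
int(A) = ⋃ {U ∈ τ : U ⊆ A}. Opens contained in A: ∅.
Taking the union of these: int(A) = ∅.
cl(A) = ⋂ {C closed : A ⊆ C}. Closed sets containing A: {1, 3, 4}, {1, 2, 3, 4}, {1, 3, 4, 5}, {1, 2, 3, 4, 5}.
Intersecting these: cl(A) = {1, 3, 4}.
∂A = cl(A) ∖ int(A) = {1, 3, 4} ∖ ∅ = {1, 3, 4}.


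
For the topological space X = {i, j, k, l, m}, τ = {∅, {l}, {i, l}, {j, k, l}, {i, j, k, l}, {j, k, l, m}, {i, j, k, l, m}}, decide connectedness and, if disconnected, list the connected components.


(X, τ) is connected.

Find clopen sets (U ∈ τ with X ∖ U ∈ τ):
  U = ∅, X ∖ U = {i, j, k, l, m} — both open, so U is clopen.
  U = {i, j, k, l, m}, X ∖ U = ∅ — both open, so U is clopen.
Only trivial clopens (∅ and X) exist, so (X, τ) is connected.
Compute connected components by grouping points that agree on all clopens:
  component: {i, j, k, l, m}


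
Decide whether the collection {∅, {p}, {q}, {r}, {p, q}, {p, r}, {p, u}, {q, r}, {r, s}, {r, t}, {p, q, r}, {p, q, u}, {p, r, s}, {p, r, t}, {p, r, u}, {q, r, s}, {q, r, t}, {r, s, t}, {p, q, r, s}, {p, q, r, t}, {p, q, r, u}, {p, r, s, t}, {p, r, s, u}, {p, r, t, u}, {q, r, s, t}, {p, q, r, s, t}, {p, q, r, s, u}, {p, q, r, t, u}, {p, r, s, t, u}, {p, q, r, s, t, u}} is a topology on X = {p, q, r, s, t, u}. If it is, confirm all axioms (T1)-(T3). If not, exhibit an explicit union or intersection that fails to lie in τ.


τ IS a topology on X.

Axiom (T1): ∅ ∈ τ? Yes; X ∈ τ? Yes.
Axiom (T2/T3): check pairwise unions and intersections of members of τ.
All pairwise intersections and unions checked — each lies in τ. Therefore τ satisfies (T1), (T2), (T3): it IS a topology on X.


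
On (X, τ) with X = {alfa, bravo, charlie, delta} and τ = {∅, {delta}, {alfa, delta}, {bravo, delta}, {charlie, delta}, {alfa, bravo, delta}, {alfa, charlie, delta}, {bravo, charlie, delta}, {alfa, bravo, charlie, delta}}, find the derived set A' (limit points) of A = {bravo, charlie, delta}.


A' = {alfa, bravo, charlie}

For each x ∈ X, list the open sets U ∈ τ with x ∈ U, then check whether U ∩ (A ∖ {x}) ≠ ∅ for every such U.
  x = alfa: opens ∋ x are {alfa, delta}, {alfa, bravo, delta}, {alfa, charlie, delta}, {alfa, bravo, charlie, delta}; each meets A ∖ {alfa}, so x IS a limit point.
  x = bravo: opens ∋ x are {bravo, delta}, {alfa, bravo, delta}, {bravo, charlie, delta}, {alfa, bravo, charlie, delta}; each meets A ∖ {bravo}, so x IS a limit point.
  x = charlie: opens ∋ x are {charlie, delta}, {alfa, charlie, delta}, {bravo, charlie, delta}, {alfa, bravo, charlie, delta}; each meets A ∖ {charlie}, so x IS a limit point.
  x = delta: open {delta} ∋ x has {delta} ∩ (A ∖ {delta}) = ∅, so x is NOT a limit point.
Collecting: A' = {alfa, bravo, charlie}.


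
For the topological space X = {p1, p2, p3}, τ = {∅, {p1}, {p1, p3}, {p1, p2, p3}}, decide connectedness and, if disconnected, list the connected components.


(X, τ) is connected.

Find clopen sets (U ∈ τ with X ∖ U ∈ τ):
  U = ∅, X ∖ U = {p1, p2, p3} — both open, so U is clopen.
  U = {p1, p2, p3}, X ∖ U = ∅ — both open, so U is clopen.
Only trivial clopens (∅ and X) exist, so (X, τ) is connected.
Compute connected components by grouping points that agree on all clopens:
  component: {p1, p2, p3}


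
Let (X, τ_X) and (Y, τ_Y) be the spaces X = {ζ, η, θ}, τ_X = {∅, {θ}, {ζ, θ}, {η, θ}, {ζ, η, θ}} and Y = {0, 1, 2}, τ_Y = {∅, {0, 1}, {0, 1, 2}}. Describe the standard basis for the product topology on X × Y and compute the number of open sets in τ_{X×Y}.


Basis B = {∅ × ∅, {θ} × {0, 1}, {θ} × {0, 1, 2}, {ζ, θ} × {0, 1}, {η, θ} × {0, 1}, {ζ, θ} × {0, 1, 2}, {ζ, η, θ} × {0, 1}, {η, θ} × {0, 1, 2}, {ζ, η, θ} × {0, 1, 2}}; |τ_{X×Y}| = 14.

Enumerate products U × V with U ∈ τ_X, V ∈ τ_Y (deduplicated):
  ∅ × ∅ = {} (∅)
  {θ} × {0, 1} = {(θ,0), (θ,1)}
  {θ} × {0, 1, 2} = {(θ,0), (θ,1), (θ,2)}
  {ζ, θ} × {0, 1} = {(ζ,0), (ζ,1), (θ,0), (θ,1)}
  {η, θ} × {0, 1} = {(η,0), (η,1), (θ,0), (θ,1)}
  {ζ, θ} × {0, 1, 2} = {(ζ,0), (ζ,1), (ζ,2), (θ,0), (θ,1), (θ,2)}
  {ζ, η, θ} × {0, 1} = {(ζ,0), (ζ,1), (η,0), (η,1), (θ,0), (θ,1)}
  {η, θ} × {0, 1, 2} = {(η,0), (η,1), (η,2), (θ,0), (θ,1), (θ,2)}
  {ζ, η, θ} × {0, 1, 2} = {(ζ,0), (ζ,1), (ζ,2), (η,0), (η,1), (η,2), (θ,0), (θ,1), (θ,2)}
These 9 distinct sets form the basis B.
Close under arbitrary unions to get τ_{X×Y}; counting gives |τ_{X×Y}| = 14.


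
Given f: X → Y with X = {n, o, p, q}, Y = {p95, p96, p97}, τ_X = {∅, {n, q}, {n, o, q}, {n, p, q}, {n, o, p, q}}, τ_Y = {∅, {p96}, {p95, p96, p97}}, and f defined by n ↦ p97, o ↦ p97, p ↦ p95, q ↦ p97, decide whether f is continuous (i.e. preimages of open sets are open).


f IS continuous.

Compute f^{-1}(U) for each U ∈ τ_Y:
  U = ∅: f^{-1}(U) = ∅ ∈ τ_X ✓.
  U = {p96}: f^{-1}(U) = ∅ ∈ τ_X ✓.
  U = {p95, p96, p97}: f^{-1}(U) = {n, o, p, q} ∈ τ_X ✓.
Every preimage lies in τ_X, so f IS continuous.


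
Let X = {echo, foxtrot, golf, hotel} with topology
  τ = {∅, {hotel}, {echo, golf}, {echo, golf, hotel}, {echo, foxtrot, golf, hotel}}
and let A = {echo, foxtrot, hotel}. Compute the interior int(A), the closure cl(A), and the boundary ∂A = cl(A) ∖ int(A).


int(A) = {hotel}, cl(A) = {echo, foxtrot, golf, hotel}, ∂A = {echo, foxtrot, golf}.

Closed sets in (X, τ) are complements of opens:
  closed(X, τ) = {∅, {foxtrot}, {foxtrot, hotel}, {echo, foxtrot, golf}, {echo, foxtrot, golf, hotel}}.
int(A) = ⋃ {U ∈ τ : U ⊆ A}. Opens contained in A: ∅, {hotel}.
Taking the union of these: int(A) = {hotel}.
cl(A) = ⋂ {C closed : A ⊆ C}. Closed sets containing A: {echo, foxtrot, golf, hotel}.
Intersecting these: cl(A) = {echo, foxtrot, golf, hotel}.
∂A = cl(A) ∖ int(A) = {echo, foxtrot, golf, hotel} ∖ {hotel} = {echo, foxtrot, golf}.


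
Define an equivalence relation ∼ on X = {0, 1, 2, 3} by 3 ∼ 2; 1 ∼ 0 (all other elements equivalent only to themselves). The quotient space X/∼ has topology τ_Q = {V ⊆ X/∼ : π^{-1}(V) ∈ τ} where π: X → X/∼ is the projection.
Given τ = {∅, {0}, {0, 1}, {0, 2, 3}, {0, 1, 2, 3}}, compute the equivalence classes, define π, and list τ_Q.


X/∼ = {[0=1], [2=3]}; |τ_Q| = 3.

Equivalence classes: [0=1], [2=3].
Quotient map π: X → X/∼ sends 0 ↦ [0=1], 1 ↦ [0=1], 2 ↦ [2=3], 3 ↦ [2=3].
For each subset V ⊆ X/∼, compute π^{-1}(V) ⊆ X and check whether π^{-1}(V) ∈ τ. V is open in τ_Q iff π^{-1}(V) ∈ τ.
  V = {}: π^{-1}(V) = ∅ ∈ τ ✓.
  V = {[0=1]}: π^{-1}(V) = {0, 1} ∈ τ ✓.
  V = {[2=3]}: π^{-1}(V) = {2, 3} ∉ τ ✗.
  V = {[0=1], [2=3]}: π^{-1}(V) = {0, 1, 2, 3} ∈ τ ✓.
Open sets in the quotient: τ_Q = {{}, {[0=1]}, {[0=1], [2=3]}} (3 elements).


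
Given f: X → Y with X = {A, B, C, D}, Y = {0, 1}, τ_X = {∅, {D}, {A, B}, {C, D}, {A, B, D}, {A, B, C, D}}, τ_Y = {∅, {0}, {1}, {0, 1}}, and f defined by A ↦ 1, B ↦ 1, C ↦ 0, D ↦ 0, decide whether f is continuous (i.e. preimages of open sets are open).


f IS continuous.

Compute f^{-1}(U) for each U ∈ τ_Y:
  U = ∅: f^{-1}(U) = ∅ ∈ τ_X ✓.
  U = {0}: f^{-1}(U) = {C, D} ∈ τ_X ✓.
  U = {1}: f^{-1}(U) = {A, B} ∈ τ_X ✓.
  U = {0, 1}: f^{-1}(U) = {A, B, C, D} ∈ τ_X ✓.
Every preimage lies in τ_X, so f IS continuous.


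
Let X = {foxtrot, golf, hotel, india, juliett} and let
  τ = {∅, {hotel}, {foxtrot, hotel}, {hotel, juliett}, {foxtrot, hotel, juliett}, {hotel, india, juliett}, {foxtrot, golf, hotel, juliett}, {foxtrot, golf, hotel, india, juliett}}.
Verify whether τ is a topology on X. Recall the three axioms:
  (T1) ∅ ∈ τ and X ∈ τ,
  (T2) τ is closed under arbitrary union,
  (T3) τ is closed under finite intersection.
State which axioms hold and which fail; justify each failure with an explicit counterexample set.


τ is NOT a topology on X.

Axiom (T1): ∅ ∈ τ? Yes; X ∈ τ? Yes.
Axiom (T2/T3): check pairwise unions and intersections of members of τ.
Counterexample for (T2): {foxtrot, hotel} ∪ {hotel, india, juliett} = {foxtrot, hotel, india, juliett} ∉ τ. Therefore τ is NOT a topology.


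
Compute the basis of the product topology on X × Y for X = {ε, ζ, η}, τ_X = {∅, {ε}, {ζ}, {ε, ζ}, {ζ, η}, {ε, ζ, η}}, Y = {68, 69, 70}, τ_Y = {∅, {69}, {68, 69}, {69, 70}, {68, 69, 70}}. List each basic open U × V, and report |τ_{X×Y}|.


Basis B = {∅ × ∅, {ε} × {69}, {ζ} × {69}, {ε} × {68, 69}, {ε} × {69, 70}, {ε, ζ} × {69}, {ζ} × {68, 69}, {ζ} × {69, 70}, {ζ, η} × {69}, {ε} × {68, 69, 70}, {ε, ζ, η} × {69}, {ζ} × {68, 69, 70}, {ε, ζ} × {68, 69}, {ε, ζ} × {69, 70}, {ζ, η} × {68, 69}, {ζ, η} × {69, 70}, {ε, ζ} × {68, 69, 70}, {ε, ζ, η} × {68, 69}, {ε, ζ, η} × {69, 70}, {ζ, η} × {68, 69, 70}, {ε, ζ, η} × {68, 69, 70}}; |τ_{X×Y}| = 70.

Enumerate products U × V with U ∈ τ_X, V ∈ τ_Y (deduplicated):
  ∅ × ∅ = {} (∅)
  {ε} × {69} = {(ε,69)}
  {ζ} × {69} = {(ζ,69)}
  {ε} × {68, 69} = {(ε,68), (ε,69)}
  {ε} × {69, 70} = {(ε,69), (ε,70)}
  {ε, ζ} × {69} = {(ε,69), (ζ,69)}
  {ζ} × {68, 69} = {(ζ,68), (ζ,69)}
  {ζ} × {69, 70} = {(ζ,69), (ζ,70)}
  {ζ, η} × {69} = {(ζ,69), (η,69)}
  {ε} × {68, 69, 70} = {(ε,68), (ε,69), (ε,70)}
  {ε, ζ, η} × {69} = {(ε,69), (ζ,69), (η,69)}
  {ζ} × {68, 69, 70} = {(ζ,68), (ζ,69), (ζ,70)}
  {ε, ζ} × {68, 69} = {(ε,68), (ε,69), (ζ,68), (ζ,69)}
  {ε, ζ} × {69, 70} = {(ε,69), (ε,70), (ζ,69), (ζ,70)}
  {ζ, η} × {68, 69} = {(ζ,68), (ζ,69), (η,68), (η,69)}
  {ζ, η} × {69, 70} = {(ζ,69), (ζ,70), (η,69), (η,70)}
  {ε, ζ} × {68, 69, 70} = {(ε,68), (ε,69), (ε,70), (ζ,68), (ζ,69), (ζ,70)}
  {ε, ζ, η} × {68, 69} = {(ε,68), (ε,69), (ζ,68), (ζ,69), (η,68), (η,69)}
  {ε, ζ, η} × {69, 70} = {(ε,69), (ε,70), (ζ,69), (ζ,70), (η,69), (η,70)}
  {ζ, η} × {68, 69, 70} = {(ζ,68), (ζ,69), (ζ,70), (η,68), (η,69), (η,70)}
  {ε, ζ, η} × {68, 69, 70} = {(ε,68), (ε,69), (ε,70), (ζ,68), (ζ,69), (ζ,70), (η,68), (η,69), (η,70)}
These 21 distinct sets form the basis B.
Close under arbitrary unions to get τ_{X×Y}; counting gives |τ_{X×Y}| = 70.


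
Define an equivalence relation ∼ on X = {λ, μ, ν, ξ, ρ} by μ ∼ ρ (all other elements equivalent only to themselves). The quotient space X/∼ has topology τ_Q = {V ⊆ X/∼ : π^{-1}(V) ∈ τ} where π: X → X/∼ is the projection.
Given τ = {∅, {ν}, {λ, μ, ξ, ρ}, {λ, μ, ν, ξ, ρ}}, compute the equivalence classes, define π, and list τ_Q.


X/∼ = {[λ], [μ=ρ], [ν], [ξ]}; |τ_Q| = 4.

Equivalence classes: [λ], [μ=ρ], [ν], [ξ].
Quotient map π: X → X/∼ sends λ ↦ [λ], μ ↦ [μ=ρ], ν ↦ [ν], ξ ↦ [ξ], ρ ↦ [μ=ρ].
For each subset V ⊆ X/∼, compute π^{-1}(V) ⊆ X and check whether π^{-1}(V) ∈ τ. V is open in τ_Q iff π^{-1}(V) ∈ τ.
  V = {}: π^{-1}(V) = ∅ ∈ τ ✓.
  V = {[λ]}: π^{-1}(V) = {λ} ∉ τ ✗.
  V = {[μ=ρ]}: π^{-1}(V) = {μ, ρ} ∉ τ ✗.
  V = {[λ], [μ=ρ]}: π^{-1}(V) = {λ, μ, ρ} ∉ τ ✗.
  V = {[ν]}: π^{-1}(V) = {ν} ∈ τ ✓.
  V = {[λ], [ν]}: π^{-1}(V) = {λ, ν} ∉ τ ✗.
  V = {[μ=ρ], [ν]}: π^{-1}(V) = {μ, ν, ρ} ∉ τ ✗.
  V = {[λ], [μ=ρ], [ν]}: π^{-1}(V) = {λ, μ, ν, ρ} ∉ τ ✗.
  V = {[ξ]}: π^{-1}(V) = {ξ} ∉ τ ✗.
  V = {[λ], [ξ]}: π^{-1}(V) = {λ, ξ} ∉ τ ✗.
  V = {[μ=ρ], [ξ]}: π^{-1}(V) = {μ, ξ, ρ} ∉ τ ✗.
  V = {[λ], [μ=ρ], [ξ]}: π^{-1}(V) = {λ, μ, ξ, ρ} ∈ τ ✓.
  V = {[ν], [ξ]}: π^{-1}(V) = {ν, ξ} ∉ τ ✗.
  V = {[λ], [ν], [ξ]}: π^{-1}(V) = {λ, ν, ξ} ∉ τ ✗.
  V = {[μ=ρ], [ν], [ξ]}: π^{-1}(V) = {μ, ν, ξ, ρ} ∉ τ ✗.
  V = {[λ], [μ=ρ], [ν], [ξ]}: π^{-1}(V) = {λ, μ, ν, ξ, ρ} ∈ τ ✓.
Open sets in the quotient: τ_Q = {{}, {[ν]}, {[λ], [μ=ρ], [ξ]}, {[λ], [μ=ρ], [ν], [ξ]}} (4 elements).


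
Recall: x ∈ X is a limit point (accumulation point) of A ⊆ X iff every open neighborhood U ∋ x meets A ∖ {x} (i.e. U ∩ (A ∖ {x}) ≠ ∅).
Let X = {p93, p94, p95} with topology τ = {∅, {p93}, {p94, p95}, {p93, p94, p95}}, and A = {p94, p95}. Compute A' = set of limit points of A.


A' = {p94, p95}

For each x ∈ X, list the open sets U ∈ τ with x ∈ U, then check whether U ∩ (A ∖ {x}) ≠ ∅ for every such U.
  x = p93: open {p93} ∋ x has {p93} ∩ (A ∖ {p93}) = ∅, so x is NOT a limit point.
  x = p94: opens ∋ x are {p94, p95}, {p93, p94, p95}; each meets A ∖ {p94}, so x IS a limit point.
  x = p95: opens ∋ x are {p94, p95}, {p93, p94, p95}; each meets A ∖ {p95}, so x IS a limit point.
Collecting: A' = {p94, p95}.
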